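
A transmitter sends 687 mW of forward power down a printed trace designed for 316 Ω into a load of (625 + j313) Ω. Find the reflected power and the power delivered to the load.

|Γ| = |(309 + j313)/(941 + j313)| = 0.444
|Γ|² = 0.197
P_refl = |Γ|²·P_inc = 135 mW, P_del = (1 − |Γ|²)·P_inc = 552 mW

P_reflected ≈ 135 mW; P_delivered ≈ 552 mW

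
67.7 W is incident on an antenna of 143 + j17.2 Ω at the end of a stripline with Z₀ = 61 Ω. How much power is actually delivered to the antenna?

|Γ| = |(82 + j17.2)/(204 + j17.2)| = 0.409
|Γ|² = 0.167
P_refl = |Γ|²·P_inc = 11.3 W, P_del = (1 − |Γ|²)·P_inc = 56.4 W

P_delivered ≈ 56.4 W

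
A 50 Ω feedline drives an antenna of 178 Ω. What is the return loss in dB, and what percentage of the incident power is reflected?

RL ≈ 5.01 dB; 31.5% of incident power reflected

Γ = (178 − 50)/(178 + 50) = 0.561
RL = −20·log₁₀(0.561) = 5.01 dB
P_refl/P_inc = |Γ|² = 0.315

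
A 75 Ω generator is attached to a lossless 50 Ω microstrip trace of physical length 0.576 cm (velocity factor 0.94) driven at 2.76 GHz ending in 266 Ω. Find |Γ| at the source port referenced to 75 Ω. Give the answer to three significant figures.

λ = v/f = 0.94·c / 2.76 GHz = 0.102 m
βl = 2π·l/λ = 2π × 0.0564 = 20.3°
tan(βl) = 0.37
Z_in = Z_0·(Z_L + jZ_0·tanβl)/(Z_0 + jZ_L·tanβl) = 62.1 − j104 Ω
Γ_s = (Z_in − Z_s)/(Z_in + Z_s) = (-12.9 − j104)/(137 − j104), |Γ_s| = 0.608

|Γ| ≈ 0.608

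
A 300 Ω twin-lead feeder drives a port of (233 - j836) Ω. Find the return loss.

RL ≈ 1.45 dB

Γ = (-67 − j836)/(533 − j836), |Γ| = 0.846
RL = −20·log₁₀|Γ| = −20·log₁₀(0.846)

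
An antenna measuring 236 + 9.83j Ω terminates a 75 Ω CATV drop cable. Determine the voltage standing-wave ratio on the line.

Γ = (Z_L − Z_0)/(Z_L + Z_0) = (161 + j9.83)/(311 + j9.83)
|Γ| = 161/311 = 0.518
VSWR = (1 + |Γ|)/(1 − |Γ|) = 1.52/0.482

VSWR ≈ 3.15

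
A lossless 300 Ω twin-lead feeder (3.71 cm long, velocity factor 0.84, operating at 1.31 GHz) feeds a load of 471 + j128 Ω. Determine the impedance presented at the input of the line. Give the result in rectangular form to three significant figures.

Z_in ≈ 218 − j120 Ω

λ = v/f = 0.84·c / 1.31 GHz = 0.192 m
βl = 2π·l/λ = 2π × 0.193 = 69.4°
tan(βl) = tan(69.4°) = 2.66
Z_in = Z_0·(Z_L + jZ_0·tanβl)/(Z_0 + jZ_L·tanβl)
     = 300·(471 + j927)/(-41.1 + j1260)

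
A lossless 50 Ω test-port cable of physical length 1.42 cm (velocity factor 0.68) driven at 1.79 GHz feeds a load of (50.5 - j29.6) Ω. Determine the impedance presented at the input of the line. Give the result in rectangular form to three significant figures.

Z_in ≈ 28.4 − j5.3 Ω

λ = v/f = 0.68·c / 1.79 GHz = 0.114 m
βl = 2π·l/λ = 2π × 0.125 = 44.9°
tan(βl) = tan(44.9°) = 0.995
Z_in = Z_0·(Z_L + jZ_0·tanβl)/(Z_0 + jZ_L·tanβl)
     = 50·(50.5 + j20.1)/(79.5 + j50.2)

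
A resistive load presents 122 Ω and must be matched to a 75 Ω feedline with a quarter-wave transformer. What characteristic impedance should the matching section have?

Z_qwt ≈ 95.7 Ω

Z_qwt = √(Z_0·R_L) = √(75 × 122) = √9150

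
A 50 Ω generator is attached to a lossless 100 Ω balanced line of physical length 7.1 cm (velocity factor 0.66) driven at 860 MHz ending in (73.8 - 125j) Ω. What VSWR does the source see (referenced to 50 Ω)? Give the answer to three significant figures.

λ = v/f = 0.66·c / 860 MHz = 0.23 m
βl = 2π·l/λ = 2π × 0.308 = 111°
tan(βl) = -2.6
Z_in = Z_0·(Z_L + jZ_0·tanβl)/(Z_0 + jZ_L·tanβl) = 65.4 + j115 Ω
Γ_s = (Z_in − Z_s)/(Z_in + Z_s) = (15.4 + j115)/(115 + j115), |Γ_s| = 0.713
VSWR = (1 + |Γ_s|)/(1 − |Γ_s|)

VSWR ≈ 5.96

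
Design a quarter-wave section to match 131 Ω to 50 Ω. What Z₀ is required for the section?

Z_qwt ≈ 80.9 Ω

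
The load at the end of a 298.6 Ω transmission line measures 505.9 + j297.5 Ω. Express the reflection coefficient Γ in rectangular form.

Γ ≈ 0.347 + j0.241

Γ = (Z_L − Z_0)/(Z_L + Z_0) = (207.3 + j297.5)/(804.5 + j297.5)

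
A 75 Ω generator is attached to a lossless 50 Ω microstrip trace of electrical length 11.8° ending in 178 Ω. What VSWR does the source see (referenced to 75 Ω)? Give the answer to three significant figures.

tan(βl) = 0.209
Z_in = Z_0·(Z_L + jZ_0·tanβl)/(Z_0 + jZ_L·tanβl) = 120 − j78.5 Ω
Γ_s = (Z_in − Z_s)/(Z_in + Z_s) = (44.6 − j78.5)/(195 − j78.5), |Γ_s| = 0.43
VSWR = (1 + |Γ_s|)/(1 − |Γ_s|)

VSWR ≈ 2.51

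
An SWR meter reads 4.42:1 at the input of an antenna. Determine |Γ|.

|Γ| ≈ 0.631

|Γ| = (S − 1)/(S + 1) = (4.42 − 1)/(4.42 + 1) = 3.42/5.42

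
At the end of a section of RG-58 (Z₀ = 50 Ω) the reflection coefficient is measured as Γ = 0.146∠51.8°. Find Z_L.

Z_L ≈ 58.2 + j13.6 Ω

Z_L = Z_0·(1 + Γ)/(1 − Γ) = 50·(1.09 + j0.115)/(0.91 − j0.115)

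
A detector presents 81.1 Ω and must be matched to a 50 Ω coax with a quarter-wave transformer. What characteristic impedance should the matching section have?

Z_qwt ≈ 63.7 Ω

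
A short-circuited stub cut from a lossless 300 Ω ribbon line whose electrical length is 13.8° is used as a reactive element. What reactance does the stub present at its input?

tan(βl) = 0.246
For a short-circuited stub, Z_in = jZ_0·tan(βl)

X_in ≈ 73.7 Ω (inductive)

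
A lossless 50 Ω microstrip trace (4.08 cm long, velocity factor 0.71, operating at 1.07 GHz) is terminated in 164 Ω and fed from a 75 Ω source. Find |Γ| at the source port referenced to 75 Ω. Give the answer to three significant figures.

λ = v/f = 0.71·c / 1.07 GHz = 0.199 m
βl = 2π·l/λ = 2π × 0.205 = 73.8°
tan(βl) = 3.44
Z_in = Z_0·(Z_L + jZ_0·tanβl)/(Z_0 + jZ_L·tanβl) = 16.4 − j13.1 Ω
Γ_s = (Z_in − Z_s)/(Z_in + Z_s) = (-58.6 − j13.1)/(91.4 − j13.1), |Γ_s| = 0.65

|Γ| ≈ 0.65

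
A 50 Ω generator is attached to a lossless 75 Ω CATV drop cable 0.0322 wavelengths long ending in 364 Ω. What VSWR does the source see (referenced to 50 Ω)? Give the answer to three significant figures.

VSWR ≈ 7.12

βl = 2π × 0.0322 = 11.6°
tan(βl) = 0.205
Z_in = Z_0·(Z_L + jZ_0·tanβl)/(Z_0 + jZ_L·tanβl) = 191 − j174 Ω
Γ_s = (Z_in − Z_s)/(Z_in + Z_s) = (141 − j174)/(241 − j174), |Γ_s| = 0.754
VSWR = (1 + |Γ_s|)/(1 − |Γ_s|)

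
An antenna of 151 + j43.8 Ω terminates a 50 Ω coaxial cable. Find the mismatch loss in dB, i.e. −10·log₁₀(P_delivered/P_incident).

Γ = (101 + j43.8)/(201 + j43.8), |Γ| = 0.535
|Γ|² = 0.286, so P_del/P_inc = 1 − |Γ|² = 0.714
ML = −10·log₁₀(1 − |Γ|²)

mismatch loss ≈ 1.47 dB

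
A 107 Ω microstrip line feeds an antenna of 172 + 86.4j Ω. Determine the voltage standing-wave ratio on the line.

VSWR ≈ 2.18

Γ = (Z_L − Z_0)/(Z_L + Z_0) = (65 + j86.4)/(279 + j86.4)
|Γ| = 108/292 = 0.37
VSWR = (1 + |Γ|)/(1 − |Γ|) = 1.37/0.63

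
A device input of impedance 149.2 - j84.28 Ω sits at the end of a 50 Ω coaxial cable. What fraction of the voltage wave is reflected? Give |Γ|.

Γ = (Z_L − Z_0)/(Z_L + Z_0) = (99.2 − j84.28)/(199.2 − j84.28)
|Γ| = 130/216

|Γ| ≈ 0.602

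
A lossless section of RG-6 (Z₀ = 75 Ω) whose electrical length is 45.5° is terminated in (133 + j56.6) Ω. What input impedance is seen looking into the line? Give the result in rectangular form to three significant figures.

Z_in ≈ 81.8 − j63.2 Ω

tan(βl) = tan(45.5°) = 1.02
Z_in = Z_0·(Z_L + jZ_0·tanβl)/(Z_0 + jZ_L·tanβl)
     = 75·(133 + j133)/(17.4 + j135)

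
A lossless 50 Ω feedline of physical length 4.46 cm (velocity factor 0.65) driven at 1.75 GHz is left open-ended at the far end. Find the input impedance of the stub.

λ = v/f = 0.65·c / 1.75 GHz = 0.111 m
βl = 2π·l/λ = 2π × 0.4 = 144°
tan(βl) = -0.724
For an open-ended stub, Z_in = −jZ_0·cot(βl) = −jZ_0/tan(βl)

Z_in ≈ +j69.1 Ω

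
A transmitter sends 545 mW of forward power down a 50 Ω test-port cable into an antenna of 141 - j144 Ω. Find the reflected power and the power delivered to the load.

|Γ| = |(91 − j144)/(191 − j144)| = 0.712
|Γ|² = 0.507
P_refl = |Γ|²·P_inc = 276 mW, P_del = (1 − |Γ|²)·P_inc = 269 mW

P_reflected ≈ 276 mW; P_delivered ≈ 269 mW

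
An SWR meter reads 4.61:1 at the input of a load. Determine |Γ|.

|Γ| ≈ 0.643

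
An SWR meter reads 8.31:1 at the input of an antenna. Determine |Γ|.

|Γ| ≈ 0.785

|Γ| = (S − 1)/(S + 1) = (8.31 − 1)/(8.31 + 1) = 7.31/9.31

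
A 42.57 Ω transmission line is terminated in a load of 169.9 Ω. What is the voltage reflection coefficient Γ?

Γ = 0.599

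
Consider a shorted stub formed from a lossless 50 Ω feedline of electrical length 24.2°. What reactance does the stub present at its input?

X_in ≈ 22.5 Ω (inductive)

tan(βl) = 0.449
For a shorted stub, Z_in = jZ_0·tan(βl)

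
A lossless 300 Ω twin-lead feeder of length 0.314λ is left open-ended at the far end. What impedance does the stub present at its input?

βl = 2π × 0.314 = 113°
tan(βl) = -2.35
For an open-ended stub, Z_in = −jZ_0·cot(βl) = −jZ_0/tan(βl)

Z_in ≈ +j128 Ω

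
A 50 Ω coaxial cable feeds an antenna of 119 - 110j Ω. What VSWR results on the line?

VSWR ≈ 4.62

Γ = (Z_L − Z_0)/(Z_L + Z_0) = (69 − j110)/(169 − j110)
|Γ| = 130/202 = 0.644
VSWR = (1 + |Γ|)/(1 − |Γ|) = 1.64/0.356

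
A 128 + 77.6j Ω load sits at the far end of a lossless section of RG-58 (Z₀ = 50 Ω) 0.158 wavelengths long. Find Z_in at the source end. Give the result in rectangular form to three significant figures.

Z_in ≈ 24.8 − j41.3 Ω

βl = 2π × 0.158 = 56.9°
tan(βl) = tan(56.9°) = 1.53
Z_in = Z_0·(Z_L + jZ_0·tanβl)/(Z_0 + jZ_L·tanβl)
     = 50·(128 + j154)/(-68.9 + j196)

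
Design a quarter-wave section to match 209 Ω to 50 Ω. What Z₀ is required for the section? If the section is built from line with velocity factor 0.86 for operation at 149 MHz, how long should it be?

Z_qwt ≈ 102 Ω; length ≈ 43.3 cm

Z_qwt = √(Z_0·R_L) = √(50 × 209) = √10450
λ = 0.86·c/f = 1.73 m, so l = λ/4 = 0.433 m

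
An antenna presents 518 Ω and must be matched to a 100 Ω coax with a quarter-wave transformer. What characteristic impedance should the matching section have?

Z_qwt = √(Z_0·R_L) = √(100 × 518) = √51800

Z_qwt ≈ 228 Ω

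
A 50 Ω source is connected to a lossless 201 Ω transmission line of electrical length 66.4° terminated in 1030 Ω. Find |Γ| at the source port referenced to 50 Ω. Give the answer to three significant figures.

|Γ| ≈ 0.657

tan(βl) = 2.29
Z_in = Z_0·(Z_L + jZ_0·tanβl)/(Z_0 + jZ_L·tanβl) = 46.4 − j83.9 Ω
Γ_s = (Z_in − Z_s)/(Z_in + Z_s) = (-3.63 − j83.9)/(96.4 − j83.9), |Γ_s| = 0.657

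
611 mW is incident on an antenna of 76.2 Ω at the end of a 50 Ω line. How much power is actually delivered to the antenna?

Γ = (76.2 − 50)/(76.2 + 50) = 0.208
|Γ|² = 0.0431
P_refl = |Γ|²·P_inc = 26.3 mW, P_del = (1 − |Γ|²)·P_inc = 585 mW

P_delivered ≈ 585 mW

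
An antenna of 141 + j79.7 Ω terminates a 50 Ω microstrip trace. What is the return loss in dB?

RL ≈ 4.66 dB

Γ = (91 + j79.7)/(191 + j79.7), |Γ| = 0.584
RL = −20·log₁₀|Γ| = −20·log₁₀(0.584)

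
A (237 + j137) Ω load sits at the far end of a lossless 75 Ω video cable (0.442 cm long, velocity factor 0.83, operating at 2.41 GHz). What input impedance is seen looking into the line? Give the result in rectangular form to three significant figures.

Z_in ≈ 254 − j127 Ω

λ = v/f = 0.83·c / 2.41 GHz = 0.103 m
βl = 2π·l/λ = 2π × 0.0428 = 15.4°
tan(βl) = tan(15.4°) = 0.275
Z_in = Z_0·(Z_L + jZ_0·tanβl)/(Z_0 + jZ_L·tanβl)
     = 75·(237 + j158)/(37.3 + j65.3)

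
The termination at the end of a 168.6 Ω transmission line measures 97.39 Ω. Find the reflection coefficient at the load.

Γ = (Z_L − Z_0)/(Z_L + Z_0) = (97.39 − 168.6)/(97.39 + 168.6) = -71.21/266

Γ = -0.268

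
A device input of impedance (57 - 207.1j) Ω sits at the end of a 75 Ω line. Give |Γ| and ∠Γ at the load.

Γ ≈ 0.846 ∠ -37.5°

Γ = (Z_L − Z_0)/(Z_L + Z_0) = (-18 − j207.1)/(132 − j207.1)
|Γ| = 208/246 = 0.846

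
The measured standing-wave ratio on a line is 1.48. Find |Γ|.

|Γ| ≈ 0.194

|Γ| = (S − 1)/(S + 1) = (1.48 − 1)/(1.48 + 1) = 0.48/2.48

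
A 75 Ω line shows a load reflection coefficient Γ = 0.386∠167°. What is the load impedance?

Z_L = Z_0·(1 + Γ)/(1 − Γ) = 75·(0.624 + j0.0868)/(1.38 − j0.0868)

Z_L ≈ 33.6 + j6.85 Ω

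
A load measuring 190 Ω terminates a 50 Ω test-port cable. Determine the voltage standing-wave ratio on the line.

Γ = (190 − 50)/(190 + 50) = 0.583
VSWR = (1 + 0.583)/(1 − 0.583)

VSWR ≈ 3.8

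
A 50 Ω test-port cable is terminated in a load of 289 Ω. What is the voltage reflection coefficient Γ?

Γ = 0.705

Γ = (Z_L − Z_0)/(Z_L + Z_0) = (289 − 50)/(289 + 50) = 239/339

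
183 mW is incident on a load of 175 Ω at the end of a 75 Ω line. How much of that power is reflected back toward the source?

Γ = (175 − 75)/(175 + 75) = 0.4
|Γ|² = 0.16
P_refl = |Γ|²·P_inc = 29.3 mW, P_del = (1 − |Γ|²)·P_inc = 154 mW

P_reflected ≈ 29.3 mW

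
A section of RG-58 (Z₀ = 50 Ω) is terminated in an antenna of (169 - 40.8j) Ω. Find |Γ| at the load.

|Γ| ≈ 0.565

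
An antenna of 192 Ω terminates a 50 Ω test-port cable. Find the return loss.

RL ≈ 4.63 dB

Γ = (192 − 50)/(192 + 50) = 0.587
RL = −20·log₁₀|Γ| = −20·log₁₀(0.587)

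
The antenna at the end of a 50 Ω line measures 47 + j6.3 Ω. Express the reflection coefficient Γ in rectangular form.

Γ = (Z_L − Z_0)/(Z_L + Z_0) = (-3 + j6.3)/(97 + j6.3)

Γ ≈ -0.0266 + j0.0667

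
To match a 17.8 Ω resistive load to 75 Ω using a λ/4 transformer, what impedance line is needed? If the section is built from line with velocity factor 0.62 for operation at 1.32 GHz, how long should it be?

Z_qwt = √(Z_0·R_L) = √(75 × 17.8) = √1335
λ = 0.62·c/f = 0.141 m, so l = λ/4 = 0.0352 m

Z_qwt ≈ 36.5 Ω; length ≈ 3.52 cm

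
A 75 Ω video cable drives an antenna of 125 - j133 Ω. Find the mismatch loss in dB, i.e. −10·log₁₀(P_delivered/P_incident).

mismatch loss ≈ 1.87 dB

Γ = (50 − j133)/(200 − j133), |Γ| = 0.592
|Γ|² = 0.35, so P_del/P_inc = 1 − |Γ|² = 0.65
ML = −10·log₁₀(1 − |Γ|²)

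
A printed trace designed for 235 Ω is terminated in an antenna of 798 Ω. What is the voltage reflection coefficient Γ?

Γ = 0.545

Γ = (Z_L − Z_0)/(Z_L + Z_0) = (798 − 235)/(798 + 235) = 563/1033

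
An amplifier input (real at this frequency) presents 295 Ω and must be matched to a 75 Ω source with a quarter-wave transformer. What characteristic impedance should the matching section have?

Z_qwt ≈ 149 Ω

Z_qwt = √(Z_0·R_L) = √(75 × 295) = √22120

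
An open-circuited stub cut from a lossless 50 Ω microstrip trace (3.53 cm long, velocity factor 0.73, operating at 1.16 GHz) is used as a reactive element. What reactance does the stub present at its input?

λ = v/f = 0.73·c / 1.16 GHz = 0.189 m
βl = 2π·l/λ = 2π × 0.187 = 67.3°
tan(βl) = 2.39
For an open-circuited stub, Z_in = −jZ_0·cot(βl) = −jZ_0/tan(βl)

X_in ≈ -20.9 Ω (capacitive)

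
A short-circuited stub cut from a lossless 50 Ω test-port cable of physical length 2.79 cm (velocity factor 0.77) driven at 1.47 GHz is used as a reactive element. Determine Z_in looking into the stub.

Z_in ≈ +j102 Ω

λ = v/f = 0.77·c / 1.47 GHz = 0.157 m
βl = 2π·l/λ = 2π × 0.178 = 63.9°
tan(βl) = 2.04
For a short-circuited stub, Z_in = jZ_0·tan(βl)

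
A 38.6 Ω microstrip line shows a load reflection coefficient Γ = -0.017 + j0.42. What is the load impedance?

Z_L = Z_0·(1 + Γ)/(1 − Γ) = 38.6·(0.983 + j0.42)/(1.02 − j0.42)

Z_L ≈ 26.2 + j26.8 Ω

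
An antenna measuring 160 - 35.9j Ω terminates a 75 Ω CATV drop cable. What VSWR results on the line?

Γ = (Z_L − Z_0)/(Z_L + Z_0) = (85 − j35.9)/(235 − j35.9)
|Γ| = 92.3/238 = 0.388
VSWR = (1 + |Γ|)/(1 − |Γ|) = 1.39/0.612

VSWR ≈ 2.27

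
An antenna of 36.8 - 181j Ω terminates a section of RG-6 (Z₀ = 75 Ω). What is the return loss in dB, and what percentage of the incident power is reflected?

RL ≈ 1.21 dB; 75.6% of incident power reflected

Γ = (-38.2 − j181)/(111.8 − j181), |Γ| = 0.87
RL = −20·log₁₀(0.87) = 1.21 dB
P_refl/P_inc = |Γ|² = 0.756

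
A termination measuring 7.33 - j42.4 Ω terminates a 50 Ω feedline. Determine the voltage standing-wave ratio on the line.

VSWR ≈ 11.8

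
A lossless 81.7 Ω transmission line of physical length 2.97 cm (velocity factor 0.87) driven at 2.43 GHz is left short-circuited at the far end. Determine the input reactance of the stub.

λ = v/f = 0.87·c / 2.43 GHz = 0.107 m
βl = 2π·l/λ = 2π × 0.277 = 99.5°
tan(βl) = -5.95
For a short-circuited stub, Z_in = jZ_0·tan(βl)

X_in ≈ -486 Ω (capacitive)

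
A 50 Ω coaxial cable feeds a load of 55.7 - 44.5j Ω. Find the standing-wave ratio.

VSWR ≈ 2.29

Γ = (Z_L − Z_0)/(Z_L + Z_0) = (5.7 − j44.5)/(105.7 − j44.5)
|Γ| = 44.9/115 = 0.391
VSWR = (1 + |Γ|)/(1 − |Γ|) = 1.39/0.609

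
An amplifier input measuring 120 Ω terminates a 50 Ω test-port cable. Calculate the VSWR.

VSWR ≈ 2.4

Γ = (120 − 50)/(120 + 50) = 0.412
VSWR = (1 + 0.412)/(1 − 0.412)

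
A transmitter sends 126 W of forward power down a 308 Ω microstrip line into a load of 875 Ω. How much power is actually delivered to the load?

Γ = (875 − 308)/(875 + 308) = 0.479
|Γ|² = 0.23
P_refl = |Γ|²·P_inc = 28.9 W, P_del = (1 − |Γ|²)·P_inc = 97.1 W

P_delivered ≈ 97.1 W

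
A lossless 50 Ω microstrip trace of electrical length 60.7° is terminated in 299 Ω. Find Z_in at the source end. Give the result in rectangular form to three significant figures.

Z_in ≈ 10.9 − j27 Ω

tan(βl) = tan(60.7°) = 1.78
Z_in = Z_0·(Z_L + jZ_0·tanβl)/(Z_0 + jZ_L·tanβl)
     = 50·(299 + j89.1)/(50 + j533)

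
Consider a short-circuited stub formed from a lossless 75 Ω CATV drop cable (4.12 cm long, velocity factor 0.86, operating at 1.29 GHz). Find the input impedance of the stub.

Z_in ≈ +j264 Ω

λ = v/f = 0.86·c / 1.29 GHz = 0.2 m
βl = 2π·l/λ = 2π × 0.206 = 74.2°
tan(βl) = 3.52
For a short-circuited stub, Z_in = jZ_0·tan(βl)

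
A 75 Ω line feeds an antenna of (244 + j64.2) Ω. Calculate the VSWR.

Γ = (Z_L − Z_0)/(Z_L + Z_0) = (169 + j64.2)/(319 + j64.2)
|Γ| = 181/325 = 0.556
VSWR = (1 + |Γ|)/(1 − |Γ|) = 1.56/0.444

VSWR ≈ 3.5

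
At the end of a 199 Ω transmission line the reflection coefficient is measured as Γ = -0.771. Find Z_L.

Z_L = Z_0·(1 + Γ)/(1 − Γ) = 199·(0.229)/(1.77)

Z_L ≈ 25.7 Ω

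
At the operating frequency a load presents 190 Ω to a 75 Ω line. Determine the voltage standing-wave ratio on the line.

VSWR ≈ 2.53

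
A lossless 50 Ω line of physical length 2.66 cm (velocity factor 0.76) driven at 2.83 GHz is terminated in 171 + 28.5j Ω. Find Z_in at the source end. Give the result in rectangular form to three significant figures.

λ = v/f = 0.76·c / 2.83 GHz = 0.0806 m
βl = 2π·l/λ = 2π × 0.33 = 119°
tan(βl) = tan(119°) = -1.81
Z_in = Z_0·(Z_L + jZ_0·tanβl)/(Z_0 + jZ_L·tanβl)
     = 50·(171 − j62.2)/(102 − j310)

Z_in ≈ 17.2 + j21.9 Ω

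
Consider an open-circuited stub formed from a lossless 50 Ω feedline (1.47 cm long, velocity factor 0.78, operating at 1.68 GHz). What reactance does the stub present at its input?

X_in ≈ -64 Ω (capacitive)

λ = v/f = 0.78·c / 1.68 GHz = 0.139 m
βl = 2π·l/λ = 2π × 0.106 = 38°
tan(βl) = 0.781
For an open-circuited stub, Z_in = −jZ_0·cot(βl) = −jZ_0/tan(βl)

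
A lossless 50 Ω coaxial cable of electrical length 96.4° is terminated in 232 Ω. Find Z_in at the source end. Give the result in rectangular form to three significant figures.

tan(βl) = tan(96.4°) = -8.92
Z_in = Z_0·(Z_L + jZ_0·tanβl)/(Z_0 + jZ_L·tanβl)
     = 50·(232 − j446)/(50 − j2070)

Z_in ≈ 10.9 + j5.34 Ω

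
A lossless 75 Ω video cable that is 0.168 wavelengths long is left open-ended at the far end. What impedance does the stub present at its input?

Z_in ≈ −j42.5 Ω

βl = 2π × 0.168 = 60.5°
tan(βl) = 1.77
For an open-ended stub, Z_in = −jZ_0·cot(βl) = −jZ_0/tan(βl)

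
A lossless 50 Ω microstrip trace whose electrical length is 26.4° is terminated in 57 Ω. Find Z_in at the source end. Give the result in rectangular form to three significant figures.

tan(βl) = tan(26.4°) = 0.496
Z_in = Z_0·(Z_L + jZ_0·tanβl)/(Z_0 + jZ_L·tanβl)
     = 50·(57 + j24.8)/(50 + j28.3)

Z_in ≈ 53.8 − j5.63 Ω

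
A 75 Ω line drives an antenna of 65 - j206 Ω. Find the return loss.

RL ≈ 1.64 dB

Γ = (-10 − j206)/(140 − j206), |Γ| = 0.828
RL = −20·log₁₀|Γ| = −20·log₁₀(0.828)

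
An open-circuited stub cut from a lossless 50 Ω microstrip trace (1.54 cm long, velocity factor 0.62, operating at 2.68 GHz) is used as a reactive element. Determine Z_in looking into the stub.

λ = v/f = 0.62·c / 2.68 GHz = 0.0694 m
βl = 2π·l/λ = 2π × 0.222 = 79.9°
tan(βl) = 5.6
For an open-circuited stub, Z_in = −jZ_0·cot(βl) = −jZ_0/tan(βl)

Z_in ≈ −j8.92 Ω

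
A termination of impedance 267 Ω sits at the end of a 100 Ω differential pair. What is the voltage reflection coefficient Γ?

Γ = (Z_L − Z_0)/(Z_L + Z_0) = (267 − 100)/(267 + 100) = 167/367

Γ = 0.455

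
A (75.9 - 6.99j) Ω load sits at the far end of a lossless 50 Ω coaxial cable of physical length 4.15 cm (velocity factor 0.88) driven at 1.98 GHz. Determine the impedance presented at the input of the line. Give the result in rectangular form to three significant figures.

Z_in ≈ 37.2 + j13.8 Ω

λ = v/f = 0.88·c / 1.98 GHz = 0.133 m
βl = 2π·l/λ = 2π × 0.311 = 112°
tan(βl) = tan(112°) = -2.47
Z_in = Z_0·(Z_L + jZ_0·tanβl)/(Z_0 + jZ_L·tanβl)
     = 50·(75.9 − j130)/(32.7 − j187)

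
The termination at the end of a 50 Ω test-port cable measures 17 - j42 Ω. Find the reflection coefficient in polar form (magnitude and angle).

Γ ≈ 0.675 ∠ -96.1°

Γ = (Z_L − Z_0)/(Z_L + Z_0) = (-33 − j42)/(67 − j42)
|Γ| = 53.4/79.1 = 0.675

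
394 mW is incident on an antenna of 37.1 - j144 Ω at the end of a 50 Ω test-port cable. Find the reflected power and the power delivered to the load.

|Γ| = |(-12.9 − j144)/(87.1 − j144)| = 0.859
|Γ|² = 0.738
P_refl = |Γ|²·P_inc = 291 mW, P_del = (1 − |Γ|²)·P_inc = 103 mW

P_reflected ≈ 291 mW; P_delivered ≈ 103 mW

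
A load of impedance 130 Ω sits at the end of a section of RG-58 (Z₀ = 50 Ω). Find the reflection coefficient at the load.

Γ = (Z_L − Z_0)/(Z_L + Z_0) = (130 − 50)/(130 + 50) = 80/180

Γ = 0.444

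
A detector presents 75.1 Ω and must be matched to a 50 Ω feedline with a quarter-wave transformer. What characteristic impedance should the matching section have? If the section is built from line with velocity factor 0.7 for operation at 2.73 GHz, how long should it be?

Z_qwt ≈ 61.3 Ω; length ≈ 1.92 cm

Z_qwt = √(Z_0·R_L) = √(50 × 75.1) = √3755
λ = 0.7·c/f = 0.0769 m, so l = λ/4 = 0.0192 m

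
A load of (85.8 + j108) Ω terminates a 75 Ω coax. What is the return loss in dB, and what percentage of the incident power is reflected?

Γ = (10.8 + j108)/(160.8 + j108), |Γ| = 0.56
RL = −20·log₁₀(0.56) = 5.03 dB
P_refl/P_inc = |Γ|² = 0.314

RL ≈ 5.03 dB; 31.4% of incident power reflected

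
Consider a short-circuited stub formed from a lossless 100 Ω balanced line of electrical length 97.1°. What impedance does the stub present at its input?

tan(βl) = -8.03
For a short-circuited stub, Z_in = jZ_0·tan(βl)

Z_in ≈ −j803 Ω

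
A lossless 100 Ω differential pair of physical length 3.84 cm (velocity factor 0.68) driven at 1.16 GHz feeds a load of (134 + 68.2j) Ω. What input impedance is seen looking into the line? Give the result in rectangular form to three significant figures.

Z_in ≈ 68.8 − j44.8 Ω

λ = v/f = 0.68·c / 1.16 GHz = 0.176 m
βl = 2π·l/λ = 2π × 0.218 = 78.6°
tan(βl) = tan(78.6°) = 4.96
Z_in = Z_0·(Z_L + jZ_0·tanβl)/(Z_0 + jZ_L·tanβl)
     = 100·(134 + j564)/(-238 + j665)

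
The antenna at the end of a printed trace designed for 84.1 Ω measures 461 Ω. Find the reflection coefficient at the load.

Γ = 0.691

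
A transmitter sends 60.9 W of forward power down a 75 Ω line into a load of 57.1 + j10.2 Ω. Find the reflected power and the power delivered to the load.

|Γ| = |(-17.9 + j10.2)/(132.1 + j10.2)| = 0.155
|Γ|² = 0.0242
P_refl = |Γ|²·P_inc = 1.47 W, P_del = (1 − |Γ|²)·P_inc = 59.4 W

P_reflected ≈ 1.47 W; P_delivered ≈ 59.4 W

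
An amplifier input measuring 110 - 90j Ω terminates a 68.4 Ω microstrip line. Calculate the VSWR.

VSWR ≈ 2.97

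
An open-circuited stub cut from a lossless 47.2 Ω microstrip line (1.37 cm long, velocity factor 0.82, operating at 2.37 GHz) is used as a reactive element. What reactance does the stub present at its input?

X_in ≈ -43.2 Ω (capacitive)

λ = v/f = 0.82·c / 2.37 GHz = 0.104 m
βl = 2π·l/λ = 2π × 0.132 = 47.5°
tan(βl) = 1.09
For an open-circuited stub, Z_in = −jZ_0·cot(βl) = −jZ_0/tan(βl)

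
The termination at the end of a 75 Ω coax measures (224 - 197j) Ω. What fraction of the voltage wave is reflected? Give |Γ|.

|Γ| ≈ 0.69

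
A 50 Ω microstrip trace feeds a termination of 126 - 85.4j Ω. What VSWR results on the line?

VSWR ≈ 3.81

Γ = (Z_L − Z_0)/(Z_L + Z_0) = (76 − j85.4)/(176 − j85.4)
|Γ| = 114/196 = 0.584
VSWR = (1 + |Γ|)/(1 − |Γ|) = 1.58/0.416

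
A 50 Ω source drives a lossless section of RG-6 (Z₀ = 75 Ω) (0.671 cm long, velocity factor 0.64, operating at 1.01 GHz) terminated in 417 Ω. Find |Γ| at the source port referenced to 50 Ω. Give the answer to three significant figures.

λ = v/f = 0.64·c / 1.01 GHz = 0.19 m
βl = 2π·l/λ = 2π × 0.0353 = 12.7°
tan(βl) = 0.225
Z_in = Z_0·(Z_L + jZ_0·tanβl)/(Z_0 + jZ_L·tanβl) = 170 − j197 Ω
Γ_s = (Z_in − Z_s)/(Z_in + Z_s) = (120 − j197)/(220 − j197), |Γ_s| = 0.781

|Γ| ≈ 0.781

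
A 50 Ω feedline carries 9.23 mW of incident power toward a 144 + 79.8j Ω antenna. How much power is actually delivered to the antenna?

P_delivered ≈ 6.04 mW

|Γ| = |(94 + j79.8)/(194 + j79.8)| = 0.588
|Γ|² = 0.346
P_refl = |Γ|²·P_inc = 3.19 mW, P_del = (1 − |Γ|²)·P_inc = 6.04 mW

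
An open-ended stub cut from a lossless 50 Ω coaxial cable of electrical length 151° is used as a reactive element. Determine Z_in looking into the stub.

Z_in ≈ +j90.2 Ω

tan(βl) = -0.554
For an open-ended stub, Z_in = −jZ_0·cot(βl) = −jZ_0/tan(βl)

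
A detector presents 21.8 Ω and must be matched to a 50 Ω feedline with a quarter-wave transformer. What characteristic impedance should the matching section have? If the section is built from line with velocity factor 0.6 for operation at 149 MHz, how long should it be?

Z_qwt = √(Z_0·R_L) = √(50 × 21.8) = √1090
λ = 0.6·c/f = 1.21 m, so l = λ/4 = 0.302 m

Z_qwt ≈ 33 Ω; length ≈ 30.2 cm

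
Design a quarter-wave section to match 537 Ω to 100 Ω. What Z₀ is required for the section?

Z_qwt ≈ 232 Ω

Z_qwt = √(Z_0·R_L) = √(100 × 537) = √53700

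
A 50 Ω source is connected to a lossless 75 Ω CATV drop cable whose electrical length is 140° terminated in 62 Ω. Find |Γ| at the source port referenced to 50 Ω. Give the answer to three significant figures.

|Γ| ≈ 0.207

tan(βl) = -0.839
Z_in = Z_0·(Z_L + jZ_0·tanβl)/(Z_0 + jZ_L·tanβl) = 71.3 − j13.5 Ω
Γ_s = (Z_in − Z_s)/(Z_in + Z_s) = (21.3 − j13.5)/(121 − j13.5), |Γ_s| = 0.207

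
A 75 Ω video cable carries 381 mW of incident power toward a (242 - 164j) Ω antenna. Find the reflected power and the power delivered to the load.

P_reflected ≈ 164 mW; P_delivered ≈ 217 mW

|Γ| = |(167 − j164)/(317 − j164)| = 0.656
|Γ|² = 0.43
P_refl = |Γ|²·P_inc = 164 mW, P_del = (1 − |Γ|²)·P_inc = 217 mW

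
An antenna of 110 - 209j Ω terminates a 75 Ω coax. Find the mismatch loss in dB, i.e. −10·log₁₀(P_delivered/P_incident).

mismatch loss ≈ 3.73 dB

Γ = (35 − j209)/(185 − j209), |Γ| = 0.759
|Γ|² = 0.576, so P_del/P_inc = 1 − |Γ|² = 0.424
ML = −10·log₁₀(1 − |Γ|²)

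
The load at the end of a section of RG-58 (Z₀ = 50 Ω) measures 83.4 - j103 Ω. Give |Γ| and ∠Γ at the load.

Γ ≈ 0.642 ∠ -34.4°

Γ = (Z_L − Z_0)/(Z_L + Z_0) = (33.4 − j103)/(133.4 − j103)
|Γ| = 108/169 = 0.642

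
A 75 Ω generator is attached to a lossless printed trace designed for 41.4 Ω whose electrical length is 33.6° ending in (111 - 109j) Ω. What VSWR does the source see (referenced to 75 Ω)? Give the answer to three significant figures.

tan(βl) = 0.664
Z_in = Z_0·(Z_L + jZ_0·tanβl)/(Z_0 + jZ_L·tanβl) = 14.9 − j39.3 Ω
Γ_s = (Z_in − Z_s)/(Z_in + Z_s) = (-60.1 − j39.3)/(89.9 − j39.3), |Γ_s| = 0.732
VSWR = (1 + |Γ_s|)/(1 − |Γ_s|)

VSWR ≈ 6.46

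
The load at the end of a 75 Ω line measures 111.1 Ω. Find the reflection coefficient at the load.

Γ = (Z_L − Z_0)/(Z_L + Z_0) = (111.1 − 75)/(111.1 + 75) = 36.1/186.1

Γ = 0.194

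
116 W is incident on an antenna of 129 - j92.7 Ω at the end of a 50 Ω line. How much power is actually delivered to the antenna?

|Γ| = |(79 − j92.7)/(179 − j92.7)| = 0.604
|Γ|² = 0.365
P_refl = |Γ|²·P_inc = 42.3 W, P_del = (1 − |Γ|²)·P_inc = 73.7 W

P_delivered ≈ 73.7 W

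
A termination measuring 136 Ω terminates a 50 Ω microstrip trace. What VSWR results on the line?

VSWR ≈ 2.72

Γ = (136 − 50)/(136 + 50) = 0.462
VSWR = (1 + 0.462)/(1 − 0.462)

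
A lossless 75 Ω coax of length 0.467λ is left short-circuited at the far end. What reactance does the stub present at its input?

βl = 2π × 0.467 = 168°
tan(βl) = -0.21
For a short-circuited stub, Z_in = jZ_0·tan(βl)

X_in ≈ -15.8 Ω (capacitive)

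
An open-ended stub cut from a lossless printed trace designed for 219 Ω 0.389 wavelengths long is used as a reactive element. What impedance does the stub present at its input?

Z_in ≈ +j261 Ω

βl = 2π × 0.389 = 140°
tan(βl) = -0.838
For an open-ended stub, Z_in = −jZ_0·cot(βl) = −jZ_0/tan(βl)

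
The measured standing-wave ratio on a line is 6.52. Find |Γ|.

|Γ| = (S − 1)/(S + 1) = (6.52 − 1)/(6.52 + 1) = 5.52/7.52

|Γ| ≈ 0.734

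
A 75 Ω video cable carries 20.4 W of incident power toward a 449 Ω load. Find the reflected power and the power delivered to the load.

Γ = (449 − 75)/(449 + 75) = 0.714
|Γ|² = 0.509
P_refl = |Γ|²·P_inc = 10.4 W, P_del = (1 − |Γ|²)·P_inc = 10 W

P_reflected ≈ 10.4 W; P_delivered ≈ 10 W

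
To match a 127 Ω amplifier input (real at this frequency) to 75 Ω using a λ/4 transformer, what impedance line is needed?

Z_qwt ≈ 97.6 Ω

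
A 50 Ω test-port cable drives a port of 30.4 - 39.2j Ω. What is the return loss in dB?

RL ≈ 6.2 dB

Γ = (-19.6 − j39.2)/(80.4 − j39.2), |Γ| = 0.49
RL = −20·log₁₀|Γ| = −20·log₁₀(0.49)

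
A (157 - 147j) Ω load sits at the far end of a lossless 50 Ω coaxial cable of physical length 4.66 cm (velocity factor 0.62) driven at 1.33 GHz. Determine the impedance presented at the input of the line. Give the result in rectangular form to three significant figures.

Z_in ≈ 13.5 + j39 Ω

λ = v/f = 0.62·c / 1.33 GHz = 0.14 m
βl = 2π·l/λ = 2π × 0.333 = 120°
tan(βl) = tan(120°) = -1.74
Z_in = Z_0·(Z_L + jZ_0·tanβl)/(Z_0 + jZ_L·tanβl)
     = 50·(157 − j234)/(-205 − j272)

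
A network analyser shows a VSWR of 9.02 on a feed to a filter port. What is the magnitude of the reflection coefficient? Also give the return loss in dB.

|Γ| ≈ 0.8; return loss ≈ 1.93 dB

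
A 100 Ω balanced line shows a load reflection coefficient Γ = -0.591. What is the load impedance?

Z_L ≈ 25.7 Ω

Z_L = Z_0·(1 + Γ)/(1 − Γ) = 100·(0.409)/(1.59)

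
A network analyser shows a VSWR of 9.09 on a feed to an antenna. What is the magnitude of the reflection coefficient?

|Γ| ≈ 0.802

|Γ| = (S − 1)/(S + 1) = (9.09 − 1)/(9.09 + 1) = 8.09/10.1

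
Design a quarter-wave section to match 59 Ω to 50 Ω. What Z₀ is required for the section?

Z_qwt = √(Z_0·R_L) = √(50 × 59) = √2950

Z_qwt ≈ 54.3 Ω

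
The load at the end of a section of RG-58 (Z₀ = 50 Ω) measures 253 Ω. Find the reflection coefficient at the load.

Γ = 0.67

Γ = (Z_L − Z_0)/(Z_L + Z_0) = (253 − 50)/(253 + 50) = 203/303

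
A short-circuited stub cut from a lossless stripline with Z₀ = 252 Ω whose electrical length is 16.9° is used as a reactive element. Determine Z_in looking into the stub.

tan(βl) = 0.304
For a short-circuited stub, Z_in = jZ_0·tan(βl)

Z_in ≈ +j76.6 Ω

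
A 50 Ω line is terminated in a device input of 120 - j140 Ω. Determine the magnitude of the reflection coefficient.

Γ = (Z_L − Z_0)/(Z_L + Z_0) = (70 − j140)/(170 − j140)
|Γ| = 157/220

|Γ| ≈ 0.711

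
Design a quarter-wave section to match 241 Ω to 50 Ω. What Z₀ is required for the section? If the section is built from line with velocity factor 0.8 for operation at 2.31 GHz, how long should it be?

Z_qwt ≈ 110 Ω; length ≈ 2.6 cm

Z_qwt = √(Z_0·R_L) = √(50 × 241) = √12050
λ = 0.8·c/f = 0.104 m, so l = λ/4 = 0.026 m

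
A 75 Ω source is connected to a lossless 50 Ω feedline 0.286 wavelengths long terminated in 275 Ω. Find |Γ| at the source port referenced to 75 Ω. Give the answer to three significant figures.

βl = 2π × 0.286 = 103°
tan(βl) = -4.35
Z_in = Z_0·(Z_L + jZ_0·tanβl)/(Z_0 + jZ_L·tanβl) = 9.56 + j11.1 Ω
Γ_s = (Z_in − Z_s)/(Z_in + Z_s) = (-65.4 + j11.1)/(84.6 + j11.1), |Γ_s| = 0.778

|Γ| ≈ 0.778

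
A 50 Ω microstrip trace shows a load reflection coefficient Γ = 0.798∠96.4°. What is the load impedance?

Z_L = Z_0·(1 + Γ)/(1 − Γ) = 50·(0.911 + j0.793)/(1.09 − j0.793)

Z_L ≈ 10 + j43.7 Ω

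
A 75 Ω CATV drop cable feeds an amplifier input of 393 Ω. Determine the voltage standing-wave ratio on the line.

VSWR ≈ 5.24

Γ = (393 − 75)/(393 + 75) = 0.679
VSWR = (1 + 0.679)/(1 − 0.679)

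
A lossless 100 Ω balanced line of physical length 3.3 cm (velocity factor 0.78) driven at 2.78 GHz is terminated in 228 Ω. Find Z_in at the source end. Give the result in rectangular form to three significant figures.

λ = v/f = 0.78·c / 2.78 GHz = 0.0842 m
βl = 2π·l/λ = 2π × 0.392 = 141°
tan(βl) = tan(141°) = -0.806
Z_in = Z_0·(Z_L + jZ_0·tanβl)/(Z_0 + jZ_L·tanβl)
     = 100·(228 − j80.6)/(100 − j184)

Z_in ≈ 85.9 + j77.3 Ω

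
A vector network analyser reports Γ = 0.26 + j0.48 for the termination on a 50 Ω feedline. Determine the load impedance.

Z_L ≈ 45.1 + j61.7 Ω

Z_L = Z_0·(1 + Γ)/(1 − Γ) = 50·(1.26 + j0.48)/(0.74 − j0.48)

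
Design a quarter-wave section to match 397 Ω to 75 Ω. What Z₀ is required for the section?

Z_qwt ≈ 173 Ω

Z_qwt = √(Z_0·R_L) = √(75 × 397) = √29780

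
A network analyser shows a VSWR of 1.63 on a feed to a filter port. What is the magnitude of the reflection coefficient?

|Γ| = (S − 1)/(S + 1) = (1.63 − 1)/(1.63 + 1) = 0.63/2.63

|Γ| ≈ 0.24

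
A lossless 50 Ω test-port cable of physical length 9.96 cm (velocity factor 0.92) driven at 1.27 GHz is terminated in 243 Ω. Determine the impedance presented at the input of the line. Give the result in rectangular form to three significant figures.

Z_in ≈ 96.5 + j112 Ω

λ = v/f = 0.92·c / 1.27 GHz = 0.217 m
βl = 2π·l/λ = 2π × 0.458 = 165°
tan(βl) = tan(165°) = -0.268
Z_in = Z_0·(Z_L + jZ_0·tanβl)/(Z_0 + jZ_L·tanβl)
     = 50·(243 − j13.4)/(50 − j65.2)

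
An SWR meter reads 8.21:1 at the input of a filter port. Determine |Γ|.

|Γ| ≈ 0.783

|Γ| = (S − 1)/(S + 1) = (8.21 − 1)/(8.21 + 1) = 7.21/9.21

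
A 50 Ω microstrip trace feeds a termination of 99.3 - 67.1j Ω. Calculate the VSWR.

VSWR ≈ 3.07

Γ = (Z_L − Z_0)/(Z_L + Z_0) = (49.3 − j67.1)/(149.3 − j67.1)
|Γ| = 83.3/164 = 0.509
VSWR = (1 + |Γ|)/(1 − |Γ|) = 1.51/0.491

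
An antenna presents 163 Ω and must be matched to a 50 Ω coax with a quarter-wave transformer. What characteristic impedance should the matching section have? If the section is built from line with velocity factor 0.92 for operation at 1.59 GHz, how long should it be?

Z_qwt = √(Z_0·R_L) = √(50 × 163) = √8150
λ = 0.92·c/f = 0.174 m, so l = λ/4 = 0.0434 m

Z_qwt ≈ 90.3 Ω; length ≈ 4.34 cm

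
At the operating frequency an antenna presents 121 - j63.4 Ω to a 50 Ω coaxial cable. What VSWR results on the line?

VSWR ≈ 3.18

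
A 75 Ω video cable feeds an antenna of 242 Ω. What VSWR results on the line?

VSWR ≈ 3.23

Γ = (242 − 75)/(242 + 75) = 0.527
VSWR = (1 + 0.527)/(1 − 0.527)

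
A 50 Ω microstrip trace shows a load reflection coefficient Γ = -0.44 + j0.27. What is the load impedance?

Z_L = Z_0·(1 + Γ)/(1 − Γ) = 50·(0.56 + j0.27)/(1.44 − j0.27)

Z_L ≈ 17.1 + j12.6 Ω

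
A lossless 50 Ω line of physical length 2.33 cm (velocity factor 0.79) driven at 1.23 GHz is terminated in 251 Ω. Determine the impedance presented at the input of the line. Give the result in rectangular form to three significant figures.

Z_in ≈ 20.1 − j48.4 Ω

λ = v/f = 0.79·c / 1.23 GHz = 0.193 m
βl = 2π·l/λ = 2π × 0.121 = 43.5°
tan(βl) = tan(43.5°) = 0.95
Z_in = Z_0·(Z_L + jZ_0·tanβl)/(Z_0 + jZ_L·tanβl)
     = 50·(251 + j47.5)/(50 + j238)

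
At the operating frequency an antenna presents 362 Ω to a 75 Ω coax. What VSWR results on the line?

VSWR ≈ 4.83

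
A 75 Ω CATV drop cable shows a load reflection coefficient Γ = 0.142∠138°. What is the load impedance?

Z_L = Z_0·(1 + Γ)/(1 − Γ) = 75·(0.894 + j0.095)/(1.11 − j0.095)

Z_L ≈ 59.7 + j11.6 Ω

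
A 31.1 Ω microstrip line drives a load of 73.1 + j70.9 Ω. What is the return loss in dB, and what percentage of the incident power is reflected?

RL ≈ 3.69 dB; 42.8% of incident power reflected

Γ = (42 + j70.9)/(104.2 + j70.9), |Γ| = 0.654
RL = −20·log₁₀(0.654) = 3.69 dB
P_refl/P_inc = |Γ|² = 0.428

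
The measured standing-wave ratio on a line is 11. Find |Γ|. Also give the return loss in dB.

|Γ| ≈ 0.833; return loss ≈ 1.58 dB

|Γ| = (S − 1)/(S + 1) = (11 − 1)/(11 + 1) = 10/12
RL = −20·log₁₀|Γ| = −20·log₁₀(0.833)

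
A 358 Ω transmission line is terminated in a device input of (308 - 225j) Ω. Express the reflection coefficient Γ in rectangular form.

Γ = (Z_L − Z_0)/(Z_L + Z_0) = (-50 − j225)/(666 − j225)

Γ ≈ 0.0351 − j0.326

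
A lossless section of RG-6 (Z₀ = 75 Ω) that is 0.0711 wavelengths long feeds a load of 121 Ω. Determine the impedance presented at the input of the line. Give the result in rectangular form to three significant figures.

Z_in ≈ 93.1 − j36.1 Ω

βl = 2π × 0.0711 = 25.6°
tan(βl) = tan(25.6°) = 0.479
Z_in = Z_0·(Z_L + jZ_0·tanβl)/(Z_0 + jZ_L·tanβl)
     = 75·(121 + j35.9)/(75 + j58)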